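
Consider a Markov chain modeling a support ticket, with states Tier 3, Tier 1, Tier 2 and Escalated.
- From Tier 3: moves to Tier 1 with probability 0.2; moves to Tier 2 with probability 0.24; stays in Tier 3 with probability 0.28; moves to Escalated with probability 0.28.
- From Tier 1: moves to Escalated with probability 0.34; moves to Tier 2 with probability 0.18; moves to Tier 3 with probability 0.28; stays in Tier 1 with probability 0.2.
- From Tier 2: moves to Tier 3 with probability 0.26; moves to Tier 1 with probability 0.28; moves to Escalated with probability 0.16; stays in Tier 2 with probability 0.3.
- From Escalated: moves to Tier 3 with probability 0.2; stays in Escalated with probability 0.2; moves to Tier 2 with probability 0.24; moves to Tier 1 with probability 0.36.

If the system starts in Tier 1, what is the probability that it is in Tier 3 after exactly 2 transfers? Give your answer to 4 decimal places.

Propagate the distribution vector 2 transfers from Tier 1.
After 0 transfers: (0.0000, 1.0000, 0.0000, 0.0000)
After 1 transfer: (0.2800, 0.2000, 0.1800, 0.3400)
After 2 transfers: (0.2492, 0.2688, 0.2388, 0.2432)
P(in Tier 3 after 2 transfers) = 0.2492

0.2492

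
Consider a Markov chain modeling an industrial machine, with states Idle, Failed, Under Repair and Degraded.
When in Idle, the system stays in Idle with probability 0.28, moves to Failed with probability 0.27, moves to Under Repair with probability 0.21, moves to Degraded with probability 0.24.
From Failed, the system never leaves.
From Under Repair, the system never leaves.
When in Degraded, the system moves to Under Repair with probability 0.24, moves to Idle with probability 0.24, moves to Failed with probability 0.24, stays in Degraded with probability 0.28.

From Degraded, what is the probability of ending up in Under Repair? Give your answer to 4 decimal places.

0.4844

Let h(s) be the probability of absorption at Under Repair starting from transient state s. Then h(Under Repair) = 1 and h(Failed) = 0. By first-step analysis:
h(Idle) = 0.28·h(Idle) + 0.27·0 + 0.21·1 + 0.24·h(Degraded)
h(Degraded) = 0.24·h(Idle) + 0.24·0 + 0.24·1 + 0.28·h(Degraded)
Solving: h(Idle) = 0.4531, h(Degraded) = 0.4844.
Starting from Degraded, the probability is 0.4844.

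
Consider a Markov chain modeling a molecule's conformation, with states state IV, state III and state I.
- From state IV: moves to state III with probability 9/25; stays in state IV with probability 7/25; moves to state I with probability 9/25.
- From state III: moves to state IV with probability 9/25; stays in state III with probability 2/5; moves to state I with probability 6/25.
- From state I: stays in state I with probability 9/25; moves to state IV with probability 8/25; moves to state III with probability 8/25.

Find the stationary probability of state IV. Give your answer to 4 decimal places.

0.3216

Let the stationary distribution be π with π = πP and π_1 + π_2 + π_3 = 1.
π_1 = 0.28·π_1 + 0.36·π_2 + 0.32·π_3
π_2 = 0.36·π_1 + 0.4·π_2 + 0.32·π_3
Solving with the normalization constraint gives π = (0.3216, 0.3618, 0.3166).
So the stationary probability of state IV is 0.3216.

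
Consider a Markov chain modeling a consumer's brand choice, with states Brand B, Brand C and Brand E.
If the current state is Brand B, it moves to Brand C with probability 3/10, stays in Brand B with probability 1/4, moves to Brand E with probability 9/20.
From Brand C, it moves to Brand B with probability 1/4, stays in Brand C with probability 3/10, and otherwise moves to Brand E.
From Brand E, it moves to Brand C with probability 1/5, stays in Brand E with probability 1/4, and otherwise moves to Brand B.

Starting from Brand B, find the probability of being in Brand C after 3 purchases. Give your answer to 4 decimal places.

Propagate the distribution vector 3 purchases from Brand B.
After 0 purchases: (1.0000, 0.0000, 0.0000)
After 1 purchase: (0.2500, 0.3000, 0.4500)
After 2 purchases: (0.3850, 0.2550, 0.3600)
After 3 purchases: (0.3580, 0.2640, 0.3780)
P(in Brand C after 3 purchases) = 0.2640

0.2640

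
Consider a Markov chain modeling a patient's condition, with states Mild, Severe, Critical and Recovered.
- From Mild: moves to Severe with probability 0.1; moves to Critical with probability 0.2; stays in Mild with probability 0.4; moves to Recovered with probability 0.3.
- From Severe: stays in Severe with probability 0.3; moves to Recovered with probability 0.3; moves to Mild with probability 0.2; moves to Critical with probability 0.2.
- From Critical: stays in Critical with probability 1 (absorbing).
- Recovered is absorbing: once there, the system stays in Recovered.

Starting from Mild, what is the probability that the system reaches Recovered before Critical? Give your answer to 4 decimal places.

0.6000

Let h(s) be the probability of absorption at Recovered starting from transient state s. Then h(Recovered) = 1 and h(Critical) = 0. By first-step analysis:
h(Mild) = 0.4·h(Mild) + 0.1·h(Severe) + 0.2·0 + 0.3·1
h(Severe) = 0.2·h(Mild) + 0.3·h(Severe) + 0.2·0 + 0.3·1
Solving: h(Mild) = 0.6000, h(Severe) = 0.6000.
Starting from Mild, the probability is 0.6000.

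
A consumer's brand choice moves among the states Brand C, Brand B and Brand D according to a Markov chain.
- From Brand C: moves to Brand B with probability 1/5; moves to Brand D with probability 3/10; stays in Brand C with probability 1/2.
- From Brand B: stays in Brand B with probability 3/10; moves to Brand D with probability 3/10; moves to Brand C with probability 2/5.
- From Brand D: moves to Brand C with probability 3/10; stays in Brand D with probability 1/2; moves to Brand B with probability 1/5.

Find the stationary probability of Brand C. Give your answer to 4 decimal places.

Let the stationary distribution be π with π = πP and π_1 + π_2 + π_3 = 1.
π_1 = 0.5·π_1 + 0.4·π_2 + 0.3·π_3
π_2 = 0.2·π_1 + 0.3·π_2 + 0.2·π_3
Solving with the normalization constraint gives π = (0.4028, 0.2222, 0.3750).
So the stationary probability of Brand C is 0.4028.

0.4028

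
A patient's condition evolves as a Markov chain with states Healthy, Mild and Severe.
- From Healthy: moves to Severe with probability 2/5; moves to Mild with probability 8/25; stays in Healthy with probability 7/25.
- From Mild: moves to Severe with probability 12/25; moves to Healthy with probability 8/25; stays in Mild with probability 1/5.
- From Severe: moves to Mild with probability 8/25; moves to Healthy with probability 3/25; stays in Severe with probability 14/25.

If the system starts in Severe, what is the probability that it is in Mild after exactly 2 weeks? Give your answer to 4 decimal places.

0.2816

Sum over the intermediate state after 1 week:
P = P(Severe→Healthy)·P(Healthy→Mild) + P(Severe→Mild)·P(Mild→Mild) + P(Severe→Severe)·P(Severe→Mild)
  = 0.12×0.32 + 0.32×0.2 + 0.56×0.32
  = 0.0384 + 0.0640 + 0.1792 = 0.2816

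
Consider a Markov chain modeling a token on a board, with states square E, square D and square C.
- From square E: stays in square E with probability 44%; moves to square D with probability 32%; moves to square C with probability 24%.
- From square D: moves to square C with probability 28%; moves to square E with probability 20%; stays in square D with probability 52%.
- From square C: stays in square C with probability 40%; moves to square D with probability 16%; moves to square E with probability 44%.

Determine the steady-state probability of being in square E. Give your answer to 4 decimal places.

0.3585

Let the stationary distribution be π with π = πP and π_1 + π_2 + π_3 = 1.
π_1 = 0.44·π_1 + 0.2·π_2 + 0.44·π_3
π_2 = 0.32·π_1 + 0.52·π_2 + 0.16·π_3
Solving with the normalization constraint gives π = (0.3585, 0.3396, 0.3019).
So the stationary probability of square E is 0.3585.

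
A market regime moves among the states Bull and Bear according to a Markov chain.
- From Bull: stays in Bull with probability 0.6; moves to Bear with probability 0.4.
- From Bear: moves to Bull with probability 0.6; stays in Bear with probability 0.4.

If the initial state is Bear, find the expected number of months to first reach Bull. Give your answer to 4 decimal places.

1.6667

Let t(s) be the expected number of months to first reach Bull from state s, with t(Bull) = 0. Conditioning on the first month:
t(Bear) = 1 + 0.4·t(Bear)
Solving: t(Bear) = 1.6667.
Expected months from Bear to Bull: 1.6667.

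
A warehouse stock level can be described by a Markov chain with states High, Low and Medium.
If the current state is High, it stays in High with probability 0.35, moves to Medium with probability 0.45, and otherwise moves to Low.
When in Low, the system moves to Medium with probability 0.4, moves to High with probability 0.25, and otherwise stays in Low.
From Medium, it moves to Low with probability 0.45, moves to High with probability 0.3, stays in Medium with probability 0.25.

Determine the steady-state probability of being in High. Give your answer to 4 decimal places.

0.2978

Let the stationary distribution be π with π = πP and π_1 + π_2 + π_3 = 1.
π_1 = 0.35·π_1 + 0.25·π_2 + 0.3·π_3
π_2 = 0.2·π_1 + 0.35·π_2 + 0.45·π_3
Solving with the normalization constraint gives π = (0.2978, 0.3414, 0.3608).
So the stationary probability of High is 0.2978.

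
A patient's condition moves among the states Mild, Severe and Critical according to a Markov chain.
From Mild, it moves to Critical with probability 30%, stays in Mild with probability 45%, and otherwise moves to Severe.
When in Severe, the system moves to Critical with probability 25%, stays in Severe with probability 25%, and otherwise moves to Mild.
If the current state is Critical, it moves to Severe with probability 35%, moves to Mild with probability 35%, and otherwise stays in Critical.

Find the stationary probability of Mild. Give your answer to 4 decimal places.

Let the stationary distribution be π with π = πP and π_1 + π_2 + π_3 = 1.
π_1 = 0.45·π_1 + 0.5·π_2 + 0.35·π_3
π_2 = 0.25·π_1 + 0.25·π_2 + 0.35·π_3
Solving with the normalization constraint gives π = (0.4353, 0.2786, 0.2861).
So the stationary probability of Mild is 0.4353.

0.4353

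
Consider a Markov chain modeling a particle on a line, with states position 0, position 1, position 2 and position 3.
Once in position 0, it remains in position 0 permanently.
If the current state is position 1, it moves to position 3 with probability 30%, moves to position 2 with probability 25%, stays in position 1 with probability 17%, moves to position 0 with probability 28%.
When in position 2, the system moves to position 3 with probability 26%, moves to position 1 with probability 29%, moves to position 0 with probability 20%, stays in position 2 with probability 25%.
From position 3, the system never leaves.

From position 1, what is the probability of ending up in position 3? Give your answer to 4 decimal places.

0.5273

Let h(s) be the probability of absorption at position 3 starting from transient state s. Then h(position 3) = 1 and h(position 0) = 0. By first-step analysis:
h(position 1) = 0.28·0 + 0.17·h(position 1) + 0.25·h(position 2) + 0.3·1
h(position 2) = 0.2·0 + 0.29·h(position 1) + 0.25·h(position 2) + 0.26·1
Solving: h(position 1) = 0.5273, h(position 2) = 0.5505.
Starting from position 1, the probability is 0.5273.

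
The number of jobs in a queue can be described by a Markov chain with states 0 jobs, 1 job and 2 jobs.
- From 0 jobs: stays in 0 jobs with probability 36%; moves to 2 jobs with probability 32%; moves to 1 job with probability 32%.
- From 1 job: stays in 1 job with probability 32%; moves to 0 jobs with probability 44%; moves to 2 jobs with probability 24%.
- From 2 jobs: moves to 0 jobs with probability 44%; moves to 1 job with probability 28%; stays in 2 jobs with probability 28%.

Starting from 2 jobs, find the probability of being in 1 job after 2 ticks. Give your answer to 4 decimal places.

Sum over the intermediate state after 1 tick:
P = P(2 jobs→0 jobs)·P(0 jobs→1 job) + P(2 jobs→1 job)·P(1 job→1 job) + P(2 jobs→2 jobs)·P(2 jobs→1 job)
  = 0.44×0.32 + 0.28×0.32 + 0.28×0.28
  = 0.1408 + 0.0896 + 0.0784 = 0.3088

0.3088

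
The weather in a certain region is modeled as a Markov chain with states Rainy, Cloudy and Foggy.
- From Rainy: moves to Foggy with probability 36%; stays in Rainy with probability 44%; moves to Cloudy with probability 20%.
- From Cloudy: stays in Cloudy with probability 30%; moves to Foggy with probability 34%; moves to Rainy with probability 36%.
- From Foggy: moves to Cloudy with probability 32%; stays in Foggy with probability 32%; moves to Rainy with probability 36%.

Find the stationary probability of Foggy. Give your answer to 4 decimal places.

0.3410

Let the stationary distribution be π with π = πP and π_1 + π_2 + π_3 = 1.
π_1 = 0.44·π_1 + 0.36·π_2 + 0.36·π_3
π_2 = 0.2·π_1 + 0.3·π_2 + 0.32·π_3
Solving with the normalization constraint gives π = (0.3913, 0.2677, 0.3410).
So the stationary probability of Foggy is 0.3410.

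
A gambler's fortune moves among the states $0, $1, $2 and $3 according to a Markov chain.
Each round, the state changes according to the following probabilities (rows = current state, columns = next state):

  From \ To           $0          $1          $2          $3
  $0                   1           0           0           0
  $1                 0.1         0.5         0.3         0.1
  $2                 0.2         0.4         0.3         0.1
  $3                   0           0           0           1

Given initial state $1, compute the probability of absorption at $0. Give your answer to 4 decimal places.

Let h(s) be the probability of absorption at $0 starting from transient state s. Then h($0) = 1 and h($3) = 0. By first-step analysis:
h($1) = 0.1·1 + 0.5·h($1) + 0.3·h($2) + 0.1·0
h($2) = 0.2·1 + 0.4·h($1) + 0.3·h($2) + 0.1·0
Solving: h($1) = 0.5652, h($2) = 0.6087.
Starting from $1, the probability is 0.5652.

0.5652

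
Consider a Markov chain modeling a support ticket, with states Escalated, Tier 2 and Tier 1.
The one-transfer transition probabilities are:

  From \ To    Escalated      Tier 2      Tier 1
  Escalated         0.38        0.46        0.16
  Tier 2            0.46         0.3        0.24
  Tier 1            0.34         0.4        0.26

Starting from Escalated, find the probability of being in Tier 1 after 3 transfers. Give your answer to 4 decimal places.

Propagate the distribution vector 3 transfers from Escalated.
After 0 transfers: (1.0000, 0.0000, 0.0000)
After 1 transfer: (0.3800, 0.4600, 0.1600)
After 2 transfers: (0.4104, 0.3768, 0.2128)
After 3 transfers: (0.4016, 0.3869, 0.2114)
P(in Tier 1 after 3 transfers) = 0.2114

0.2114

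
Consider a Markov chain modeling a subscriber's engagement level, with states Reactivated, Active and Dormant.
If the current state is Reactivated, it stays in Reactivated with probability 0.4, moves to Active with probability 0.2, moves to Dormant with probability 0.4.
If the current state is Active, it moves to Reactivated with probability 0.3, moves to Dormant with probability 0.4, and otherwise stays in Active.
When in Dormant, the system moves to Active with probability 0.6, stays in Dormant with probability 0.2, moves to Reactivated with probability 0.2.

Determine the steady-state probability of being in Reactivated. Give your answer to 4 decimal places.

0.2963

Let the stationary distribution be π with π = πP and π_1 + π_2 + π_3 = 1.
π_1 = 0.4·π_1 + 0.3·π_2 + 0.2·π_3
π_2 = 0.2·π_1 + 0.3·π_2 + 0.6·π_3
Solving with the normalization constraint gives π = (0.2963, 0.3704, 0.3333).
So the stationary probability of Reactivated is 0.2963.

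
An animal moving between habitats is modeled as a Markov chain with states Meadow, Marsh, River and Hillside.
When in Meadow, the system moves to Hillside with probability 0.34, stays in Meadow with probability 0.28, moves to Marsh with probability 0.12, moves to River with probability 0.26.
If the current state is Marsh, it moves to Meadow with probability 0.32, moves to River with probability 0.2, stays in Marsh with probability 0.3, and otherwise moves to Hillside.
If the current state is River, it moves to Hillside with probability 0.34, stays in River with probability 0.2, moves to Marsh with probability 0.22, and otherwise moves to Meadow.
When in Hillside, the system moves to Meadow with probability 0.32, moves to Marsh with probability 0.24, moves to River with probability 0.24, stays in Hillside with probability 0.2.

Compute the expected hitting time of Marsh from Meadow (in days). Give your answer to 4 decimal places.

5.5631

Let t(s) be the expected number of days to first reach Marsh from state s, with t(Marsh) = 0. Conditioning on the first day:
t(Meadow) = 1 + 0.28·t(Meadow) + 0.26·t(River) + 0.34·t(Hillside)
t(River) = 1 + 0.24·t(Meadow) + 0.2·t(River) + 0.34·t(Hillside)
t(Hillside) = 1 + 0.32·t(Meadow) + 0.24·t(River) + 0.2·t(Hillside)
Solving: t(Meadow) = 5.5631, t(River) = 5.0383, t(Hillside) = 4.9867.
Expected days from Meadow to Marsh: 5.5631.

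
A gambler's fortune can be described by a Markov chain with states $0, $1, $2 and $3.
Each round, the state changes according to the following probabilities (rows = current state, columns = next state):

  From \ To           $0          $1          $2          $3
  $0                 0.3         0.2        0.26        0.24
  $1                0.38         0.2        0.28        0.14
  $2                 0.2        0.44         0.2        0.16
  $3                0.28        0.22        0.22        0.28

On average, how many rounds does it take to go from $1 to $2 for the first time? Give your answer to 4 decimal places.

3.8278

Let t(s) be the expected number of rounds to first reach $2 from state s, with t($2) = 0. Conditioning on the first round:
t($0) = 1 + 0.3·t($0) + 0.2·t($1) + 0.24·t($3)
t($1) = 1 + 0.38·t($0) + 0.2·t($1) + 0.14·t($3)
t($3) = 1 + 0.28·t($0) + 0.22·t($1) + 0.28·t($3)
Solving: t($0) = 3.9224, t($1) = 3.8278, t($3) = 4.0839.
Expected rounds from $1 to $2: 3.8278.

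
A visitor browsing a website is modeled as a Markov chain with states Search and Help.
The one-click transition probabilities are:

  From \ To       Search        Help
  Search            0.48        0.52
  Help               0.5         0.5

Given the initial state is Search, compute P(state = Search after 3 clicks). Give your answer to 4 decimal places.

Propagate the distribution vector 3 clicks from Search.
After 0 clicks: (1.0000, 0.0000)
After 1 click: (0.4800, 0.5200)
After 2 clicks: (0.4904, 0.5096)
After 3 clicks: (0.4902, 0.5098)
P(in Search after 3 clicks) = 0.4902

0.4902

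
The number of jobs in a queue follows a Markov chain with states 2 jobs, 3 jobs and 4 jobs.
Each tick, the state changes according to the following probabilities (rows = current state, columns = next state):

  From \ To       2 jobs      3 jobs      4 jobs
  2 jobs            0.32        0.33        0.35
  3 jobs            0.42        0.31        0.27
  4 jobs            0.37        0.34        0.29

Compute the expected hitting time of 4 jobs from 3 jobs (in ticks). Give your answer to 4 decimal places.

3.3273

Let t(s) be the expected number of ticks to first reach 4 jobs from state s, with t(4 jobs) = 0. Conditioning on the first tick:
t(2 jobs) = 1 + 0.32·t(2 jobs) + 0.33·t(3 jobs)
t(3 jobs) = 1 + 0.42·t(2 jobs) + 0.31·t(3 jobs)
Solving: t(2 jobs) = 3.0853, t(3 jobs) = 3.3273.
Expected ticks from 3 jobs to 4 jobs: 3.3273.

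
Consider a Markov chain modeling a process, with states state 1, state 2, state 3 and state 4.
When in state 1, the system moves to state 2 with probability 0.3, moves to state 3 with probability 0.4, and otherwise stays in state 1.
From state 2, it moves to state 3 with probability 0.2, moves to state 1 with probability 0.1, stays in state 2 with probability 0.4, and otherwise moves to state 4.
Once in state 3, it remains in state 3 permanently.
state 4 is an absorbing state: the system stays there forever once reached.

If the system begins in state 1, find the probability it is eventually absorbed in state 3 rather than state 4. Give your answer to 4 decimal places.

0.7692

Let h(s) be the probability of absorption at state 3 starting from transient state s. Then h(state 3) = 1 and h(state 4) = 0. By first-step analysis:
h(state 1) = 0.3·h(state 1) + 0.3·h(state 2) + 0.4·1
h(state 2) = 0.1·h(state 1) + 0.4·h(state 2) + 0.2·1 + 0.3·0
Solving: h(state 1) = 0.7692, h(state 2) = 0.4615.
Starting from state 1, the probability is 0.7692.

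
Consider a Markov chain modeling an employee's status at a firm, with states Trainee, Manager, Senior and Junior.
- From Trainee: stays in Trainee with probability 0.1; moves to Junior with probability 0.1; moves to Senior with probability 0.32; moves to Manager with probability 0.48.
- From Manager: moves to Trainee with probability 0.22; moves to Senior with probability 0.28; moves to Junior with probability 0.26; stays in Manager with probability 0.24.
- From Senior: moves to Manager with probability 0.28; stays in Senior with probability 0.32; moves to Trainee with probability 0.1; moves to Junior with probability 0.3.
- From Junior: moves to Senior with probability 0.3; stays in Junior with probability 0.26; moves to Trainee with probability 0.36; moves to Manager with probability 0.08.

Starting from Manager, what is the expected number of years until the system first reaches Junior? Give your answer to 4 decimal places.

Let t(s) be the expected number of years to first reach Junior from state s, with t(Junior) = 0. Conditioning on the first year:
t(Trainee) = 1 + 0.1·t(Trainee) + 0.48·t(Manager) + 0.32·t(Senior)
t(Manager) = 1 + 0.22·t(Trainee) + 0.24·t(Manager) + 0.28·t(Senior)
t(Senior) = 1 + 0.1·t(Trainee) + 0.28·t(Manager) + 0.32·t(Senior)
Solving: t(Trainee) = 4.6441, t(Manager) = 4.0712, t(Senior) = 3.8299.
Expected years from Manager to Junior: 4.0712.

4.0712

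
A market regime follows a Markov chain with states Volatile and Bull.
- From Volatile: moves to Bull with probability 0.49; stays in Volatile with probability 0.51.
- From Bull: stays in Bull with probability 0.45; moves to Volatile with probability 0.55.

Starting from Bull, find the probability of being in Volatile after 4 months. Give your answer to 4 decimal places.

Propagate the distribution vector 4 months from Bull.
After 0 months: (0.0000, 1.0000)
After 1 month: (0.5500, 0.4500)
After 2 months: (0.5280, 0.4720)
After 3 months: (0.5289, 0.4711)
After 4 months: (0.5288, 0.4712)
P(in Volatile after 4 months) = 0.5288

0.5288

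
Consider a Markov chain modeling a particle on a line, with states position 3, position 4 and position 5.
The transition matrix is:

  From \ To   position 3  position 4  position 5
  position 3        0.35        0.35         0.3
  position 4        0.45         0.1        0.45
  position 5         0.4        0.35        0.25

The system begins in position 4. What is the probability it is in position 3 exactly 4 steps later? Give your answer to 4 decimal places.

Propagate the distribution vector 4 steps from position 4.
After 0 steps: (0.0000, 1.0000, 0.0000)
After 1 step: (0.4500, 0.1000, 0.4500)
After 2 steps: (0.3825, 0.3250, 0.2925)
After 3 steps: (0.3971, 0.2688, 0.3341)
After 4 steps: (0.3936, 0.2828, 0.3236)
P(in position 3 after 4 steps) = 0.3936

0.3936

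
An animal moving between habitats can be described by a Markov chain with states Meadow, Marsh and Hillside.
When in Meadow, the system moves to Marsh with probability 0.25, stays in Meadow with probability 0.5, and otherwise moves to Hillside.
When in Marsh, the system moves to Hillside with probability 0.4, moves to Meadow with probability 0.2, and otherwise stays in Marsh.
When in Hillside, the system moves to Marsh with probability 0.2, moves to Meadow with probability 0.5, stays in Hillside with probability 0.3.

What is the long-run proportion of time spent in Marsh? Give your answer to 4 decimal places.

Let the stationary distribution be π with π = πP and π_1 + π_2 + π_3 = 1.
π_1 = 0.5·π_1 + 0.2·π_2 + 0.5·π_3
π_2 = 0.25·π_1 + 0.4·π_2 + 0.2·π_3
Solving with the normalization constraint gives π = (0.4172, 0.2761, 0.3067).
So the stationary probability of Marsh is 0.2761.

0.2761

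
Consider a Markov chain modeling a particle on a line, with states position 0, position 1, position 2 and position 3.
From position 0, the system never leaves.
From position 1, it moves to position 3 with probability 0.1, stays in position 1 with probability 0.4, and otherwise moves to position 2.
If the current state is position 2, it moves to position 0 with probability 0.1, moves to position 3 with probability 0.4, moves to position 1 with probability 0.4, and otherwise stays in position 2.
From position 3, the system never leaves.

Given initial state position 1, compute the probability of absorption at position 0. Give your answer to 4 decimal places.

Let h(s) be the probability of absorption at position 0 starting from transient state s. Then h(position 0) = 1 and h(position 3) = 0. By first-step analysis:
h(position 1) = 0.4·h(position 1) + 0.5·h(position 2) + 0.1·0
h(position 2) = 0.1·1 + 0.4·h(position 1) + 0.1·h(position 2) + 0.4·0
Solving: h(position 1) = 0.1471, h(position 2) = 0.1765.
Starting from position 1, the probability is 0.1471.

0.1471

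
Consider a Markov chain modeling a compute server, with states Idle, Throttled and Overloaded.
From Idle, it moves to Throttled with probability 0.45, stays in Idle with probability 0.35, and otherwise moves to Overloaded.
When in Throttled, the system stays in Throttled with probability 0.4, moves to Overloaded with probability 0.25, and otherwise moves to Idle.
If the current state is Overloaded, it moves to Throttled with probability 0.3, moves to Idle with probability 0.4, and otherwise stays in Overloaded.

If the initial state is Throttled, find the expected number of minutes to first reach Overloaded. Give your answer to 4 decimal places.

4.3011

Let t(s) be the expected number of minutes to first reach Overloaded from state s, with t(Overloaded) = 0. Conditioning on the first minute:
t(Idle) = 1 + 0.35·t(Idle) + 0.45·t(Throttled)
t(Throttled) = 1 + 0.35·t(Idle) + 0.4·t(Throttled)
Solving: t(Idle) = 4.5161, t(Throttled) = 4.3011.
Expected minutes from Throttled to Overloaded: 4.3011.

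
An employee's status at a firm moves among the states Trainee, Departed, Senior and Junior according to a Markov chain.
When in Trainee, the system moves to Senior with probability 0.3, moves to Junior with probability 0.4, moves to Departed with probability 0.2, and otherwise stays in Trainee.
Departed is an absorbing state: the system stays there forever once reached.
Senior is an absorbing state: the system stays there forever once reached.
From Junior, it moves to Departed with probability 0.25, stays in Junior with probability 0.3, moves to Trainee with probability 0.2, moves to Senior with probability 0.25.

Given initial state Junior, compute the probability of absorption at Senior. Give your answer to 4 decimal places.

Let h(s) be the probability of absorption at Senior starting from transient state s. Then h(Senior) = 1 and h(Departed) = 0. By first-step analysis:
h(Trainee) = 0.1·h(Trainee) + 0.2·0 + 0.3·1 + 0.4·h(Junior)
h(Junior) = 0.2·h(Trainee) + 0.25·0 + 0.25·1 + 0.3·h(Junior)
Solving: h(Trainee) = 0.5636, h(Junior) = 0.5182.
Starting from Junior, the probability is 0.5182.

0.5182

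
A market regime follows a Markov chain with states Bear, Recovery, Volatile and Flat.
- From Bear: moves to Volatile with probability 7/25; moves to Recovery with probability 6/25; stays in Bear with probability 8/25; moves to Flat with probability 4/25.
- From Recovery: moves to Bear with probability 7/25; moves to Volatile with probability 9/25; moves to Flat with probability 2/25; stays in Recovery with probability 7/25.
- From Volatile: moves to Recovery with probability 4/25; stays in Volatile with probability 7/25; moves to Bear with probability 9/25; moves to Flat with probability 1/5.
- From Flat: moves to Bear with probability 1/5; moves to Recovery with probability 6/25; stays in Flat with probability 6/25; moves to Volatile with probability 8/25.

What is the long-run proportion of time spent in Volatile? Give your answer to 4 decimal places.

Let the stationary distribution be π with π = πP and π_1 + π_2 + π_3 + π_4 = 1.
π_1 = 0.32·π_1 + 0.28·π_2 + 0.36·π_3 + 0.2·π_4
π_2 = 0.24·π_1 + 0.28·π_2 + 0.16·π_3 + 0.24·π_4
π_3 = 0.28·π_1 + 0.36·π_2 + 0.28·π_3 + 0.32·π_4
Solving with the normalization constraint gives π = (0.3031, 0.2246, 0.3047, 0.1676).
So the stationary probability of Volatile is 0.3047.

0.3047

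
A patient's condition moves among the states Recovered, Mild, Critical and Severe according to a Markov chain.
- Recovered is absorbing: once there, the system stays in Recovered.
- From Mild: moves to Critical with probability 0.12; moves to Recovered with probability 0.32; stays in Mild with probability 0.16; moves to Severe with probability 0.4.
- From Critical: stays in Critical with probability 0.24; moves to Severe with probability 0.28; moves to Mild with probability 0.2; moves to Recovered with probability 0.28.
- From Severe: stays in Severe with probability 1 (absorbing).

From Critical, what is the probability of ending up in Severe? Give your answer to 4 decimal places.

Let h(s) be the probability of absorption at Severe starting from transient state s. Then h(Severe) = 1 and h(Recovered) = 0. By first-step analysis:
h(Mild) = 0.32·0 + 0.16·h(Mild) + 0.12·h(Critical) + 0.4·1
h(Critical) = 0.28·0 + 0.2·h(Mild) + 0.24·h(Critical) + 0.28·1
Solving: h(Mild) = 0.5495, h(Critical) = 0.5130.
Starting from Critical, the probability is 0.5130.

0.5130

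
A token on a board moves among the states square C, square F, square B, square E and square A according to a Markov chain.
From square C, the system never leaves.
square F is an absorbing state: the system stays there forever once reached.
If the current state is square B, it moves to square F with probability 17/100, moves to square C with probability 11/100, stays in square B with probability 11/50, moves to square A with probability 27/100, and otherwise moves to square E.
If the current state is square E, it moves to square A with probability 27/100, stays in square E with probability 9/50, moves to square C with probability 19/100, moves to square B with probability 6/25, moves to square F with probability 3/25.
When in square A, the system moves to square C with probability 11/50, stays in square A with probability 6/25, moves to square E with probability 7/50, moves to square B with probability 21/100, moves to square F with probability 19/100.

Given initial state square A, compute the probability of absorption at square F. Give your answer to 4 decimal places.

Let h(s) be the probability of absorption at square F starting from transient state s. Then h(square F) = 1 and h(square C) = 0. By first-step analysis:
h(square B) = 0.11·0 + 0.17·1 + 0.22·h(square B) + 0.23·h(square E) + 0.27·h(square A)
h(square E) = 0.19·0 + 0.12·1 + 0.24·h(square B) + 0.18·h(square E) + 0.27·h(square A)
h(square A) = 0.22·0 + 0.19·1 + 0.21·h(square B) + 0.14·h(square E) + 0.24·h(square A)
Solving: h(square B) = 0.5170, h(square E) = 0.4546, h(square A) = 0.4766.
Starting from square A, the probability is 0.4766.

0.4766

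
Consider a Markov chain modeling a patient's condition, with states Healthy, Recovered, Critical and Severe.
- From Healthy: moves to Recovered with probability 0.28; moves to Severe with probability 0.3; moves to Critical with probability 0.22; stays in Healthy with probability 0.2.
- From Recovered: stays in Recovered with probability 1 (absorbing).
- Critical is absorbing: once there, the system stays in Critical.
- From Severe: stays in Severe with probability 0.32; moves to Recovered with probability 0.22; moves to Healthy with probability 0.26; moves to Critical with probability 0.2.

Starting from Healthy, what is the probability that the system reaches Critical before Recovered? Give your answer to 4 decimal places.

Let h(s) be the probability of absorption at Critical starting from transient state s. Then h(Critical) = 1 and h(Recovered) = 0. By first-step analysis:
h(Healthy) = 0.2·h(Healthy) + 0.28·0 + 0.22·1 + 0.3·h(Severe)
h(Severe) = 0.26·h(Healthy) + 0.22·0 + 0.2·1 + 0.32·h(Severe)
Solving: h(Healthy) = 0.4498, h(Severe) = 0.4661.
Starting from Healthy, the probability is 0.4498.

0.4498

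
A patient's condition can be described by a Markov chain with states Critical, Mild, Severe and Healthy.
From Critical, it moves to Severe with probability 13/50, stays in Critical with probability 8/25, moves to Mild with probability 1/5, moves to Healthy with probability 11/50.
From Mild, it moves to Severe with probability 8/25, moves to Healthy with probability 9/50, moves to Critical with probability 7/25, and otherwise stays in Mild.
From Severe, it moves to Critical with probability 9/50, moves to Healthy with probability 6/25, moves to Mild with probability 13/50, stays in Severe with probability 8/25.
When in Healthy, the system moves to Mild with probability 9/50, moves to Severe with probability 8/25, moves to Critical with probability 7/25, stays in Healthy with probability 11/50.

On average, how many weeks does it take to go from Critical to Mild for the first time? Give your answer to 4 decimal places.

Let t(s) be the expected number of weeks to first reach Mild from state s, with t(Mild) = 0. Conditioning on the first week:
t(Critical) = 1 + 0.32·t(Critical) + 0.26·t(Severe) + 0.22·t(Healthy)
t(Severe) = 1 + 0.18·t(Critical) + 0.32·t(Severe) + 0.24·t(Healthy)
t(Healthy) = 1 + 0.28·t(Critical) + 0.32·t(Severe) + 0.22·t(Healthy)
Solving: t(Critical) = 4.6961, t(Severe) = 4.3979, t(Healthy) = 4.7721.
Expected weeks from Critical to Mild: 4.6961.

4.6961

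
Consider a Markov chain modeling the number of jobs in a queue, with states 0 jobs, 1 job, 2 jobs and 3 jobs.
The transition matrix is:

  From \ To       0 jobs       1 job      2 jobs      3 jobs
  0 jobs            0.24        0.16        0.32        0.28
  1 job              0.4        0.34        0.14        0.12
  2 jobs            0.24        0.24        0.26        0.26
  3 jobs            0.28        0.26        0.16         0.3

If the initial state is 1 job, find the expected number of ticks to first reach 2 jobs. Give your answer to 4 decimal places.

Let t(s) be the expected number of ticks to first reach 2 jobs from state s, with t(2 jobs) = 0. Conditioning on the first tick:
t(0 jobs) = 1 + 0.24·t(0 jobs) + 0.16·t(1 job) + 0.28·t(3 jobs)
t(1 job) = 1 + 0.4·t(0 jobs) + 0.34·t(1 job) + 0.12·t(3 jobs)
t(3 jobs) = 1 + 0.28·t(0 jobs) + 0.26·t(1 job) + 0.3·t(3 jobs)
Solving: t(0 jobs) = 4.1738, t(1 job) = 4.9417, t(3 jobs) = 4.9336.
Expected ticks from 1 job to 2 jobs: 4.9417.

4.9417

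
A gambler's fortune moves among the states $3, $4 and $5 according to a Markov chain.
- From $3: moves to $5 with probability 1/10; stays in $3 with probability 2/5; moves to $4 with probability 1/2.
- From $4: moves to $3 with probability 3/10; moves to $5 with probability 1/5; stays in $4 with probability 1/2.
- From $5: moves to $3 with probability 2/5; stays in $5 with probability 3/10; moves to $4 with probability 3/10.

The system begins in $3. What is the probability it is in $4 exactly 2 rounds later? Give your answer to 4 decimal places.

Sum over the intermediate state after 1 round:
P = P($3→$3)·P($3→$4) + P($3→$4)·P($4→$4) + P($3→$5)·P($5→$4)
  = 0.4×0.5 + 0.5×0.5 + 0.1×0.3
  = 0.2000 + 0.2500 + 0.0300 = 0.4800

0.4800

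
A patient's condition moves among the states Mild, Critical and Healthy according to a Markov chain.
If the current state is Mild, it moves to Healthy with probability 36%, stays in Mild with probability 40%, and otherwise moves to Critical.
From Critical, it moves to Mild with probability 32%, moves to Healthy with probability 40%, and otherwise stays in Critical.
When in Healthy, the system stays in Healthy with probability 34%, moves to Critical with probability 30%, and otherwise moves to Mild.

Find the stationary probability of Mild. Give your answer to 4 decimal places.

Let the stationary distribution be π with π = πP and π_1 + π_2 + π_3 = 1.
π_1 = 0.4·π_1 + 0.32·π_2 + 0.36·π_3
π_2 = 0.24·π_1 + 0.28·π_2 + 0.3·π_3
Solving with the normalization constraint gives π = (0.3636, 0.2727, 0.3636).
So the stationary probability of Mild is 0.3636.

0.3636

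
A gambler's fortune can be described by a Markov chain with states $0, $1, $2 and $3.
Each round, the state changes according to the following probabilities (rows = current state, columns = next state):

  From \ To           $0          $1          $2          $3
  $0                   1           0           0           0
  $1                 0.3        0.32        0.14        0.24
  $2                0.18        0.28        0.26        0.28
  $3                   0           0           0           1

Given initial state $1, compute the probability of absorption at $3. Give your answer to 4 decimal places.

Let h(s) be the probability of absorption at $3 starting from transient state s. Then h($3) = 1 and h($0) = 0. By first-step analysis:
h($1) = 0.3·0 + 0.32·h($1) + 0.14·h($2) + 0.24·1
h($2) = 0.18·0 + 0.28·h($1) + 0.26·h($2) + 0.28·1
Solving: h($1) = 0.4672, h($2) = 0.5552.
Starting from $1, the probability is 0.4672.

0.4672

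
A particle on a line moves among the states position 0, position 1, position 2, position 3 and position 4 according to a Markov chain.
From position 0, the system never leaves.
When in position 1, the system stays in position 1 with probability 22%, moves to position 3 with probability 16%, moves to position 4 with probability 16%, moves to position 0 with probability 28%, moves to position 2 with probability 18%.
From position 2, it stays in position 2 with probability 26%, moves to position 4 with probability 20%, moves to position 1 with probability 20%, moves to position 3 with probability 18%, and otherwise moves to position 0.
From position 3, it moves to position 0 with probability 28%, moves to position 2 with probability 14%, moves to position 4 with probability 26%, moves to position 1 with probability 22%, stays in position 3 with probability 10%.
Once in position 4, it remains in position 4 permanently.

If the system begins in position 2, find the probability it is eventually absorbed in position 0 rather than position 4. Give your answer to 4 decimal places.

Let h(s) be the probability of absorption at position 0 starting from transient state s. Then h(position 0) = 1 and h(position 4) = 0. By first-step analysis:
h(position 1) = 0.28·1 + 0.22·h(position 1) + 0.18·h(position 2) + 0.16·h(position 3) + 0.16·0
h(position 2) = 0.16·1 + 0.2·h(position 1) + 0.26·h(position 2) + 0.18·h(position 3) + 0.2·0
h(position 3) = 0.28·1 + 0.22·h(position 1) + 0.14·h(position 2) + 0.1·h(position 3) + 0.26·0
Solving: h(position 1) = 0.5844, h(position 2) = 0.5036, h(position 3) = 0.5323.
Starting from position 2, the probability is 0.5036.

0.5036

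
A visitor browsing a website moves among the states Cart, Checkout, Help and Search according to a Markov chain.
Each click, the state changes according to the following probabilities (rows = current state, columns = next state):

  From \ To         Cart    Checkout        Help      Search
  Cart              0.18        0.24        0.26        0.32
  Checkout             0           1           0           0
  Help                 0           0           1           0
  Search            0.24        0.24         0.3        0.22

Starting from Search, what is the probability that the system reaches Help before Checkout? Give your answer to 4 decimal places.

Let h(s) be the probability of absorption at Help starting from transient state s. Then h(Help) = 1 and h(Checkout) = 0. By first-step analysis:
h(Cart) = 0.18·h(Cart) + 0.24·0 + 0.26·1 + 0.32·h(Search)
h(Search) = 0.24·h(Cart) + 0.24·0 + 0.3·1 + 0.22·h(Search)
Solving: h(Cart) = 0.5309, h(Search) = 0.5480.
Starting from Search, the probability is 0.5480.

0.5480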